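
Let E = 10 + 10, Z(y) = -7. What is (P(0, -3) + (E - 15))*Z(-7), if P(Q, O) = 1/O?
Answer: -98/3 ≈ -32.667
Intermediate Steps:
E = 20
(P(0, -3) + (E - 15))*Z(-7) = (1/(-3) + (20 - 15))*(-7) = (-1/3 + 5)*(-7) = (14/3)*(-7) = -98/3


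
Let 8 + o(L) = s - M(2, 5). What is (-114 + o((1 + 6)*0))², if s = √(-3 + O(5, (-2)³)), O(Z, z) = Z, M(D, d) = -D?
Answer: (120 - √2)² ≈ 14063.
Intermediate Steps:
s = √2 (s = √(-3 + 5) = √2 ≈ 1.4142)
o(L) = -6 + √2 (o(L) = -8 + (√2 - (-1)*2) = -8 + (√2 - 1*(-2)) = -8 + (√2 + 2) = -8 + (2 + √2) = -6 + √2)
(-114 + o((1 + 6)*0))² = (-114 + (-6 + √2))² = (-120 + √2)²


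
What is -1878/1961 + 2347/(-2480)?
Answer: -9259907/4863280 ≈ -1.9040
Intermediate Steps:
-1878/1961 + 2347/(-2480) = -1878*1/1961 + 2347*(-1/2480) = -1878/1961 - 2347/2480 = -9259907/4863280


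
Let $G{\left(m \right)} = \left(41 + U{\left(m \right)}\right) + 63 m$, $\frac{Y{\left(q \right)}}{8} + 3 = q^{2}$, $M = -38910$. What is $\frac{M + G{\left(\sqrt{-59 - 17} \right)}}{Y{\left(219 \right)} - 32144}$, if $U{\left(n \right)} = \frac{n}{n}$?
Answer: $- \frac{9717}{87880} + \frac{63 i \sqrt{19}}{175760} \approx -0.11057 + 0.0015624 i$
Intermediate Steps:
$U{\left(n \right)} = 1$
$Y{\left(q \right)} = -24 + 8 q^{2}$
$G{\left(m \right)} = 42 + 63 m$ ($G{\left(m \right)} = \left(41 + 1\right) + 63 m = 42 + 63 m$)
$\frac{M + G{\left(\sqrt{-59 - 17} \right)}}{Y{\left(219 \right)} - 32144} = \frac{-38910 + \left(42 + 63 \sqrt{-59 - 17}\right)}{\left(-24 + 8 \cdot 219^{2}\right) - 32144} = \frac{-38910 + \left(42 + 63 \sqrt{-76}\right)}{\left(-24 + 8 \cdot 47961\right) - 32144} = \frac{-38910 + \left(42 + 63 \cdot 2 i \sqrt{19}\right)}{\left(-24 + 383688\right) - 32144} = \frac{-38910 + \left(42 + 126 i \sqrt{19}\right)}{383664 - 32144} = \frac{-38868 + 126 i \sqrt{19}}{351520} = \left(-38868 + 126 i \sqrt{19}\right) \frac{1}{351520} = - \frac{9717}{87880} + \frac{63 i \sqrt{19}}{175760}$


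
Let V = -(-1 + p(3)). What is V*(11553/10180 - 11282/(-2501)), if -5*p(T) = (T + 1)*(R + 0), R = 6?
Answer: 4168599577/127300900 ≈ 32.746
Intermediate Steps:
p(T) = -6/5 - 6*T/5 (p(T) = -(T + 1)*(6 + 0)/5 = -(1 + T)*6/5 = -(6 + 6*T)/5 = -6/5 - 6*T/5)
V = 29/5 (V = -(-1 + (-6/5 - 6/5*3)) = -(-1 + (-6/5 - 18/5)) = -(-1 - 24/5) = -1*(-29/5) = 29/5 ≈ 5.8000)
V*(11553/10180 - 11282/(-2501)) = 29*(11553/10180 - 11282/(-2501))/5 = 29*(11553*(1/10180) - 11282*(-1/2501))/5 = 29*(11553/10180 + 11282/2501)/5 = (29/5)*(143744813/25460180) = 4168599577/127300900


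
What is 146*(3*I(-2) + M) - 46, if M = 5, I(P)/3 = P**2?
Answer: 5940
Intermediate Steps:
I(P) = 3*P**2
146*(3*I(-2) + M) - 46 = 146*(3*(3*(-2)**2) + 5) - 46 = 146*(3*(3*4) + 5) - 46 = 146*(3*12 + 5) - 46 = 146*(36 + 5) - 46 = 146*41 - 46 = 5986 - 46 = 5940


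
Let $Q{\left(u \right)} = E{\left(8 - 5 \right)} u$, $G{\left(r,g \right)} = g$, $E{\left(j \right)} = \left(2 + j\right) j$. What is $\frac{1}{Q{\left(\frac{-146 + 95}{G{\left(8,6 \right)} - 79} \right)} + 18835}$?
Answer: $\frac{73}{1375720} \approx 5.3063 \cdot 10^{-5}$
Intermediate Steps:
$E{\left(j \right)} = j \left(2 + j\right)$
$Q{\left(u \right)} = 15 u$ ($Q{\left(u \right)} = \left(8 - 5\right) \left(2 + \left(8 - 5\right)\right) u = 3 \left(2 + 3\right) u = 3 \cdot 5 u = 15 u$)
$\frac{1}{Q{\left(\frac{-146 + 95}{G{\left(8,6 \right)} - 79} \right)} + 18835} = \frac{1}{15 \frac{-146 + 95}{6 - 79} + 18835} = \frac{1}{15 \left(- \frac{51}{-73}\right) + 18835} = \frac{1}{15 \left(\left(-51\right) \left(- \frac{1}{73}\right)\right) + 18835} = \frac{1}{15 \cdot \frac{51}{73} + 18835} = \frac{1}{\frac{765}{73} + 18835} = \frac{1}{\frac{1375720}{73}} = \frac{73}{1375720}$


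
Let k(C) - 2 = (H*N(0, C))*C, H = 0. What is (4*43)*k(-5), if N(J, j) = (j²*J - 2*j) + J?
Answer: 344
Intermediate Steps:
N(J, j) = J - 2*j + J*j² (N(J, j) = (J*j² - 2*j) + J = (-2*j + J*j²) + J = J - 2*j + J*j²)
k(C) = 2 (k(C) = 2 + (0*(0 - 2*C + 0*C²))*C = 2 + (0*(0 - 2*C + 0))*C = 2 + (0*(-2*C))*C = 2 + 0*C = 2 + 0 = 2)
(4*43)*k(-5) = (4*43)*2 = 172*2 = 344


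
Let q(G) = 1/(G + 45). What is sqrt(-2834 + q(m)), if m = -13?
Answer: I*sqrt(181374)/8 ≈ 53.235*I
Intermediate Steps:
q(G) = 1/(45 + G)
sqrt(-2834 + q(m)) = sqrt(-2834 + 1/(45 - 13)) = sqrt(-2834 + 1/32) = sqrt(-90687/32) = I*sqrt(181374)/8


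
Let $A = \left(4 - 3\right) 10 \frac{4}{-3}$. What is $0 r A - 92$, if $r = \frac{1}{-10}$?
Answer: $-92$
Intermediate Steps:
$r = - \frac{1}{10} \approx -0.1$
$A = - \frac{40}{3}$ ($A = \left(4 - 3\right) 10 \cdot 4 \left(- \frac{1}{3}\right) = 1 \cdot 10 \left(- \frac{4}{3}\right) = 1 \left(- \frac{40}{3}\right) = - \frac{40}{3} \approx -13.333$)
$0 r A - 92 = 0 \left(- \frac{1}{10}\right) \left(- \frac{40}{3}\right) - 92 = 0 \left(- \frac{40}{3}\right) - 92 = 0 - 92 = -92$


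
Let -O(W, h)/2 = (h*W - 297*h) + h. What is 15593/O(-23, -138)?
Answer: -15593/88044 ≈ -0.17710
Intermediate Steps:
O(W, h) = 592*h - 2*W*h (O(W, h) = -2*((h*W - 297*h) + h) = -2*((W*h - 297*h) + h) = -2*((-297*h + W*h) + h) = -2*(-296*h + W*h) = 592*h - 2*W*h)
15593/O(-23, -138) = 15593/((2*(-138)*(296 - 1*(-23)))) = 15593/((2*(-138)*(296 + 23))) = 15593/((2*(-138)*319)) = 15593/(-88044) = 15593*(-1/88044) = -15593/88044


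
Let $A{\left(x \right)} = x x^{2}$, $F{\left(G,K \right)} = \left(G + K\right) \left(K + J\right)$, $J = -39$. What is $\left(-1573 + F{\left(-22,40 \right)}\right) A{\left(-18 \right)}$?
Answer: $9068760$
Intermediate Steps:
$F{\left(G,K \right)} = \left(-39 + K\right) \left(G + K\right)$ ($F{\left(G,K \right)} = \left(G + K\right) \left(K - 39\right) = \left(G + K\right) \left(-39 + K\right) = \left(-39 + K\right) \left(G + K\right)$)
$A{\left(x \right)} = x^{3}$
$\left(-1573 + F{\left(-22,40 \right)}\right) A{\left(-18 \right)} = \left(-1573 - \left(1582 - 1600\right)\right) \left(-18\right)^{3} = \left(-1573 + \left(1600 + 858 - 1560 - 880\right)\right) \left(-5832\right) = \left(-1573 + 18\right) \left(-5832\right) = \left(-1555\right) \left(-5832\right) = 9068760$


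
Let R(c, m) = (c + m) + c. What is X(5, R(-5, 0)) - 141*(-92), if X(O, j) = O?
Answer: 12977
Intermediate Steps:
R(c, m) = m + 2*c
X(5, R(-5, 0)) - 141*(-92) = 5 - 141*(-92) = 5 + 12972 = 12977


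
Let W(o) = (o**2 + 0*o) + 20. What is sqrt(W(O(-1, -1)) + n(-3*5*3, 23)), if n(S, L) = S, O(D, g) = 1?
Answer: 2*I*sqrt(6) ≈ 4.899*I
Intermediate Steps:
W(o) = 20 + o**2 (W(o) = (o**2 + 0) + 20 = o**2 + 20 = 20 + o**2)
sqrt(W(O(-1, -1)) + n(-3*5*3, 23)) = sqrt((20 + 1**2) - 3*5*3) = sqrt((20 + 1) - 15*3) = sqrt(21 - 45) = sqrt(-24) = 2*I*sqrt(6)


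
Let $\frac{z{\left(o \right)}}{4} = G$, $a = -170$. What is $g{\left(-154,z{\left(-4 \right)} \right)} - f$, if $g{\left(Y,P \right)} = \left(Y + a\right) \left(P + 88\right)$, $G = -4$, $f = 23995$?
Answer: $-47323$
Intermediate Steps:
$z{\left(o \right)} = -16$ ($z{\left(o \right)} = 4 \left(-4\right) = -16$)
$g{\left(Y,P \right)} = \left(-170 + Y\right) \left(88 + P\right)$ ($g{\left(Y,P \right)} = \left(Y - 170\right) \left(P + 88\right) = \left(-170 + Y\right) \left(88 + P\right)$)
$g{\left(-154,z{\left(-4 \right)} \right)} - f = \left(-14960 - -2720 + 88 \left(-154\right) - -2464\right) - 23995 = \left(-14960 + 2720 - 13552 + 2464\right) - 23995 = -23328 - 23995 = -47323$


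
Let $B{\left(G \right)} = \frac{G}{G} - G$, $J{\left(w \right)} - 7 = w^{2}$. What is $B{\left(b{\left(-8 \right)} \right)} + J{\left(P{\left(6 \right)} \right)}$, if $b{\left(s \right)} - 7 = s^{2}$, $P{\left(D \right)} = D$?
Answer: $-27$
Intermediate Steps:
$J{\left(w \right)} = 7 + w^{2}$
$b{\left(s \right)} = 7 + s^{2}$
$B{\left(G \right)} = 1 - G$
$B{\left(b{\left(-8 \right)} \right)} + J{\left(P{\left(6 \right)} \right)} = \left(1 - \left(7 + \left(-8\right)^{2}\right)\right) + \left(7 + 6^{2}\right) = \left(1 - \left(7 + 64\right)\right) + \left(7 + 36\right) = \left(1 - 71\right) + 43 = -70 + 43 = -27$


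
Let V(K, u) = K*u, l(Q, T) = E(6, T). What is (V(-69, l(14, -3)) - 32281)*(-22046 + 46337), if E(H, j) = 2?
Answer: -787489929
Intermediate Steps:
l(Q, T) = 2
(V(-69, l(14, -3)) - 32281)*(-22046 + 46337) = (-69*2 - 32281)*(-22046 + 46337) = (-138 - 32281)*24291 = -32419*24291 = -787489929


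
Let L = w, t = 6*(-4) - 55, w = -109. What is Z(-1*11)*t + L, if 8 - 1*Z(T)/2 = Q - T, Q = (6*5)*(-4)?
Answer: -18595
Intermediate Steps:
t = -79 (t = -24 - 55 = -79)
L = -109
Q = -120 (Q = 30*(-4) = -120)
Z(T) = 256 + 2*T (Z(T) = 16 - 2*(-120 - T) = 16 + (240 + 2*T) = 256 + 2*T)
Z(-1*11)*t + L = (256 + 2*(-1*11))*(-79) - 109 = (256 + 2*(-11))*(-79) - 109 = (256 - 22)*(-79) - 109 = 234*(-79) - 109 = -18486 - 109 = -18595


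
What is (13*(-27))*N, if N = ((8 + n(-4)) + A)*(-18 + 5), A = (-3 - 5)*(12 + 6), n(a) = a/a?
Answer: -616005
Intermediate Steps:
n(a) = 1
A = -144 (A = -8*18 = -144)
N = 1755 (N = ((8 + 1) - 144)*(-18 + 5) = (9 - 144)*(-13) = -135*(-13) = 1755)
(13*(-27))*N = (13*(-27))*1755 = -351*1755 = -616005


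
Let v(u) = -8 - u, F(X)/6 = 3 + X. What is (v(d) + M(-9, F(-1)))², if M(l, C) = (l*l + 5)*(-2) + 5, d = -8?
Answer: 27889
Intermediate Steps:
F(X) = 18 + 6*X (F(X) = 6*(3 + X) = 18 + 6*X)
M(l, C) = -5 - 2*l² (M(l, C) = (l² + 5)*(-2) + 5 = (5 + l²)*(-2) + 5 = (-10 - 2*l²) + 5 = -5 - 2*l²)
(v(d) + M(-9, F(-1)))² = ((-8 - 1*(-8)) + (-5 - 2*(-9)²))² = ((-8 + 8) + (-5 - 2*81))² = (0 + (-5 - 162))² = (0 - 167)² = (-167)² = 27889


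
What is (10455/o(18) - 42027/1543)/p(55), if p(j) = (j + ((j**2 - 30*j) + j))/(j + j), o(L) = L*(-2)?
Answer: -5881679/249966 ≈ -23.530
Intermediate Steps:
o(L) = -2*L
p(j) = (j**2 - 28*j)/(2*j) (p(j) = (j + (j**2 - 29*j))/((2*j)) = (j**2 - 28*j)*(1/(2*j)) = (j**2 - 28*j)/(2*j))
(10455/o(18) - 42027/1543)/p(55) = (10455/((-2*18)) - 42027/1543)/(-14 + (1/2)*55) = (10455/(-36) - 42027*1/1543)/(-14 + 55/2) = (10455*(-1/36) - 42027/1543)/(27/2) = (-3485/12 - 42027/1543)*(2/27) = -5881679/18516*2/27 = -5881679/249966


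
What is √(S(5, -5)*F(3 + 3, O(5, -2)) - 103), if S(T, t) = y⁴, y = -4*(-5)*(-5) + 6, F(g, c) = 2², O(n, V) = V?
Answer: √312299481 ≈ 17672.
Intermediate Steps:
F(g, c) = 4
y = -94 (y = 20*(-5) + 6 = -100 + 6 = -94)
S(T, t) = 78074896 (S(T, t) = (-94)⁴ = 78074896)
√(S(5, -5)*F(3 + 3, O(5, -2)) - 103) = √(78074896*4 - 103) = √(312299584 - 103) = √312299481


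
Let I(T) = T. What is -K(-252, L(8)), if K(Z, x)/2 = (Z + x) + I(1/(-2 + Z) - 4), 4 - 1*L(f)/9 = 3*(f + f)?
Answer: 165609/127 ≈ 1304.0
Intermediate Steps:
L(f) = 36 - 54*f (L(f) = 36 - 27*(f + f) = 36 - 27*2*f = 36 - 54*f)
K(Z, x) = -8 + 2*Z + 2*x + 2/(-2 + Z) (K(Z, x) = 2*((Z + x) + (1/(-2 + Z) - 4)) = 2*((Z + x) + (-4 + 1/(-2 + Z))) = 2*(-4 + Z + x + 1/(-2 + Z)) = -8 + 2*Z + 2*x + 2/(-2 + Z))
-K(-252, L(8)) = -2*(9 - 4*(-252) + (-2 - 252)*(-252 + (36 - 54*8)))/(-2 - 252) = -2*(9 + 1008 - 254*(-252 + (36 - 432)))/(-254) = -2*(-1)*(9 + 1008 - 254*(-252 - 396))/254 = -2*(-1)*(9 + 1008 - 254*(-648))/254 = -2*(-1)*(9 + 1008 + 164592)/254 = -2*(-1)*165609/254 = -1*(-165609/127) = 165609/127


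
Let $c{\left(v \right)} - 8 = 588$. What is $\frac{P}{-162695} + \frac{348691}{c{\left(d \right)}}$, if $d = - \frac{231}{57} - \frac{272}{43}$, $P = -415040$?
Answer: $\frac{11395529217}{19393244} \approx 587.6$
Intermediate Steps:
$d = - \frac{8479}{817}$ ($d = \left(-231\right) \frac{1}{57} - \frac{272}{43} = - \frac{77}{19} - \frac{272}{43} = - \frac{8479}{817} \approx -10.378$)
$c{\left(v \right)} = 596$ ($c{\left(v \right)} = 8 + 588 = 596$)
$\frac{P}{-162695} + \frac{348691}{c{\left(d \right)}} = - \frac{415040}{-162695} + \frac{348691}{596} = \left(-415040\right) \left(- \frac{1}{162695}\right) + 348691 \cdot \frac{1}{596} = \frac{83008}{32539} + \frac{348691}{596} = \frac{11395529217}{19393244}$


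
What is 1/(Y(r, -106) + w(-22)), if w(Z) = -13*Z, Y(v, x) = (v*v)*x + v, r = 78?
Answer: -1/644540 ≈ -1.5515e-6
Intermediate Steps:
Y(v, x) = v + x*v**2 (Y(v, x) = v**2*x + v = x*v**2 + v = v + x*v**2)
1/(Y(r, -106) + w(-22)) = 1/(78*(1 + 78*(-106)) - 13*(-22)) = 1/(78*(1 - 8268) + 286) = 1/(78*(-8267) + 286) = 1/(-644826 + 286) = 1/(-644540) = -1/644540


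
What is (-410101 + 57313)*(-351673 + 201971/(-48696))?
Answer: 503465823872221/4058 ≈ 1.2407e+11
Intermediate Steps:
(-410101 + 57313)*(-351673 + 201971/(-48696)) = -352788*(-351673 + 201971*(-1/48696)) = -352788*(-351673 - 201971/48696) = -352788*(-17125270379/48696) = 503465823872221/4058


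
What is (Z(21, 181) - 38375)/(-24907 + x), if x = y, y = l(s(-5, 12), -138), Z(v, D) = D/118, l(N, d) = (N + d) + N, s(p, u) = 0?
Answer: 4528069/2955310 ≈ 1.5322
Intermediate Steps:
l(N, d) = d + 2*N
Z(v, D) = D/118 (Z(v, D) = D*(1/118) = D/118)
y = -138 (y = -138 + 2*0 = -138 + 0 = -138)
x = -138
(Z(21, 181) - 38375)/(-24907 + x) = ((1/118)*181 - 38375)/(-24907 - 138) = (181/118 - 38375)/(-25045) = -4528069/118*(-1/25045) = 4528069/2955310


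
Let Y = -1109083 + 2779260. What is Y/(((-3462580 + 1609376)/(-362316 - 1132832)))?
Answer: 624290450299/463301 ≈ 1.3475e+6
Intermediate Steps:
Y = 1670177
Y/(((-3462580 + 1609376)/(-362316 - 1132832))) = 1670177/(((-3462580 + 1609376)/(-362316 - 1132832))) = 1670177/((-1853204/(-1495148))) = 1670177/((-1853204*(-1/1495148))) = 1670177/(463301/373787) = 1670177*(373787/463301) = 624290450299/463301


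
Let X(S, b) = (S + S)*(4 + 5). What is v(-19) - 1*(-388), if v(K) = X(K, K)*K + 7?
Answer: 6893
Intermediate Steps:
X(S, b) = 18*S (X(S, b) = (2*S)*9 = 18*S)
v(K) = 7 + 18*K² (v(K) = (18*K)*K + 7 = 18*K² + 7 = 7 + 18*K²)
v(-19) - 1*(-388) = (7 + 18*(-19)²) - 1*(-388) = (7 + 18*361) + 388 = (7 + 6498) + 388 = 6505 + 388 = 6893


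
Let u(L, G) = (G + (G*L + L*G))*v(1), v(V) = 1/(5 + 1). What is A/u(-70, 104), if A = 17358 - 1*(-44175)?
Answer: -184599/7228 ≈ -25.539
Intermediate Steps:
v(V) = ⅙ (v(V) = 1/6 = ⅙)
u(L, G) = G/6 + G*L/3 (u(L, G) = (G + (G*L + L*G))*(⅙) = (G + (G*L + G*L))*(⅙) = (G + 2*G*L)*(⅙) = G/6 + G*L/3)
A = 61533 (A = 17358 + 44175 = 61533)
A/u(-70, 104) = 61533/(((⅙)*104*(1 + 2*(-70)))) = 61533/(((⅙)*104*(1 - 140))) = 61533/(((⅙)*104*(-139))) = 61533/(-7228/3) = 61533*(-3/7228) = -184599/7228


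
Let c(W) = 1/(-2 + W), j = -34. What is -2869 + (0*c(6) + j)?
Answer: -2903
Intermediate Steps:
-2869 + (0*c(6) + j) = -2869 + (0/(-2 + 6) - 34) = -2869 + (0/4 - 34) = -2869 + (0*(1/4) - 34) = -2869 + (0 - 34) = -2869 - 34 = -2903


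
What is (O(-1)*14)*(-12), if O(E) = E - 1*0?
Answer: 168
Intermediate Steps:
O(E) = E (O(E) = E + 0 = E)
(O(-1)*14)*(-12) = -1*14*(-12) = -14*(-12) = 168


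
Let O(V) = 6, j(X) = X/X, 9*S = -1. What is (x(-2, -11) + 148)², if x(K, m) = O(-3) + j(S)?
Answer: 24025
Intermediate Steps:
S = -⅑ (S = (⅑)*(-1) = -⅑ ≈ -0.11111)
j(X) = 1
x(K, m) = 7 (x(K, m) = 6 + 1 = 7)
(x(-2, -11) + 148)² = (7 + 148)² = 155² = 24025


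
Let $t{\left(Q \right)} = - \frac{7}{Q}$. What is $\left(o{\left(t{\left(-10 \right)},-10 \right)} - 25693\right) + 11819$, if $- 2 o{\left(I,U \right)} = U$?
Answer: $-13869$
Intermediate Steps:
$o{\left(I,U \right)} = - \frac{U}{2}$
$\left(o{\left(t{\left(-10 \right)},-10 \right)} - 25693\right) + 11819 = \left(\left(- \frac{1}{2}\right) \left(-10\right) - 25693\right) + 11819 = \left(5 - 25693\right) + 11819 = -25688 + 11819 = -13869$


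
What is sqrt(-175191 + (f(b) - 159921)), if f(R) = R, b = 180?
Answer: 2*I*sqrt(83733) ≈ 578.73*I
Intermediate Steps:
sqrt(-175191 + (f(b) - 159921)) = sqrt(-175191 + (180 - 159921)) = sqrt(-175191 - 159741) = sqrt(-334932) = 2*I*sqrt(83733)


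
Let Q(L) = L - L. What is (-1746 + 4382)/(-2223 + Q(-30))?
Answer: -2636/2223 ≈ -1.1858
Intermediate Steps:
Q(L) = 0
(-1746 + 4382)/(-2223 + Q(-30)) = (-1746 + 4382)/(-2223 + 0) = 2636/(-2223) = 2636*(-1/2223) = -2636/2223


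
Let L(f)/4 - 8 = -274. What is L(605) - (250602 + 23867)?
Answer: -275533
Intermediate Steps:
L(f) = -1064 (L(f) = 32 + 4*(-274) = 32 - 1096 = -1064)
L(605) - (250602 + 23867) = -1064 - (250602 + 23867) = -1064 - 1*274469 = -1064 - 274469 = -275533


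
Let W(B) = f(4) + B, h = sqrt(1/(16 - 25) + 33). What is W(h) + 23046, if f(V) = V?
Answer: 23050 + 2*sqrt(74)/3 ≈ 23056.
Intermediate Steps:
h = 2*sqrt(74)/3 (h = sqrt(1/(-9) + 33) = sqrt(-1/9 + 33) = sqrt(296/9) = 2*sqrt(74)/3 ≈ 5.7349)
W(B) = 4 + B
W(h) + 23046 = (4 + 2*sqrt(74)/3) + 23046 = 23050 + 2*sqrt(74)/3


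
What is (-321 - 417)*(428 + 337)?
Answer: -564570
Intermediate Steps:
(-321 - 417)*(428 + 337) = -738*765 = -564570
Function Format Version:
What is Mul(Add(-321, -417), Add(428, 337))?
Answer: -564570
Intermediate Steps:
Mul(Add(-321, -417), Add(428, 337)) = Mul(-738, 765) = -564570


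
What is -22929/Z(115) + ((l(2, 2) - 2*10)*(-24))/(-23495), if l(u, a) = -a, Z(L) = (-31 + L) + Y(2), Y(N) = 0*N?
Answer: -179587069/657860 ≈ -272.99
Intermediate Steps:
Y(N) = 0
Z(L) = -31 + L (Z(L) = (-31 + L) + 0 = -31 + L)
-22929/Z(115) + ((l(2, 2) - 2*10)*(-24))/(-23495) = -22929/(-31 + 115) + ((-1*2 - 2*10)*(-24))/(-23495) = -22929/84 + ((-2 - 20)*(-24))*(-1/23495) = -22929*1/84 - 22*(-24)*(-1/23495) = -7643/28 + 528*(-1/23495) = -7643/28 - 528/23495 = -179587069/657860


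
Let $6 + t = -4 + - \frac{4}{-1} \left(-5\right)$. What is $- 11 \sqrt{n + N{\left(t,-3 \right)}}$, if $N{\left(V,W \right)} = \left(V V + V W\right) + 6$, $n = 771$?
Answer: $- 11 \sqrt{1767} \approx -462.39$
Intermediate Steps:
$t = -30$ ($t = -6 + \left(-4 + - \frac{4}{-1} \left(-5\right)\right) = -6 + \left(-4 + \left(-4\right) \left(-1\right) \left(-5\right)\right) = -6 + \left(-4 + 4 \left(-5\right)\right) = -6 - 24 = -30$)
$N{\left(V,W \right)} = 6 + V^{2} + V W$ ($N{\left(V,W \right)} = \left(V^{2} + V W\right) + 6 = 6 + V^{2} + V W$)
$- 11 \sqrt{n + N{\left(t,-3 \right)}} = - 11 \sqrt{771 + \left(6 + \left(-30\right)^{2} - -90\right)} = - 11 \sqrt{771 + \left(6 + 900 + 90\right)} = - 11 \sqrt{771 + 996} = - 11 \sqrt{1767}$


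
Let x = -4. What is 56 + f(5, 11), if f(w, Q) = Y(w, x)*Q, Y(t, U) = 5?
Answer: 111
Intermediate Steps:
f(w, Q) = 5*Q
56 + f(5, 11) = 56 + 5*11 = 56 + 55 = 111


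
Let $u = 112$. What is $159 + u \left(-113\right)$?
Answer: $-12497$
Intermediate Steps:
$159 + u \left(-113\right) = 159 + 112 \left(-113\right) = 159 - 12656 = -12497$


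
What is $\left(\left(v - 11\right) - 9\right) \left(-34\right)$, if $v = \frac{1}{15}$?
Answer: $\frac{10166}{15} \approx 677.73$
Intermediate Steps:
$v = \frac{1}{15} \approx 0.066667$
$\left(\left(v - 11\right) - 9\right) \left(-34\right) = \left(\left(\frac{1}{15} - 11\right) - 9\right) \left(-34\right) = \left(- \frac{164}{15} - 9\right) \left(-34\right) = \left(- \frac{299}{15}\right) \left(-34\right) = \frac{10166}{15}$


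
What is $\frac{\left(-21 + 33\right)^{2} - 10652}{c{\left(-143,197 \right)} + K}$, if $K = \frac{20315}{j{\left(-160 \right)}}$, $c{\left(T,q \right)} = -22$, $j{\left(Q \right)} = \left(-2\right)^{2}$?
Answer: $- \frac{42032}{20227} \approx -2.078$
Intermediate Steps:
$j{\left(Q \right)} = 4$
$K = \frac{20315}{4} \approx 5078.8$
$\frac{\left(-21 + 33\right)^{2} - 10652}{c{\left(-143,197 \right)} + K} = \frac{\left(-21 + 33\right)^{2} - 10652}{-22 + \frac{20315}{4}} = \frac{12^{2} - 10652}{\frac{20227}{4}} = \left(144 - 10652\right) \frac{4}{20227} = \left(-10508\right) \frac{4}{20227} = - \frac{42032}{20227}$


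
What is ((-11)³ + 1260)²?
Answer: 5041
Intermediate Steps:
((-11)³ + 1260)² = (-1331 + 1260)² = (-71)² = 5041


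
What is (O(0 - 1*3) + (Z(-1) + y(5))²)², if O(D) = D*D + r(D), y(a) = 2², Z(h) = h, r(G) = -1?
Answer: 289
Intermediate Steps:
y(a) = 4
O(D) = -1 + D² (O(D) = D*D - 1 = D² - 1 = -1 + D²)
(O(0 - 1*3) + (Z(-1) + y(5))²)² = ((-1 + (0 - 1*3)²) + (-1 + 4)²)² = ((-1 + (0 - 3)²) + 3²)² = ((-1 + (-3)²) + 9)² = ((-1 + 9) + 9)² = (8 + 9)² = 17² = 289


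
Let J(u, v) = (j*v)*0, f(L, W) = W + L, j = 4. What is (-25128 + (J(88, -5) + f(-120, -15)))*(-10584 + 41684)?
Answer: -785679300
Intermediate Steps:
f(L, W) = L + W
J(u, v) = 0 (J(u, v) = (4*v)*0 = 0)
(-25128 + (J(88, -5) + f(-120, -15)))*(-10584 + 41684) = (-25128 + (0 + (-120 - 15)))*(-10584 + 41684) = (-25128 + (0 - 135))*31100 = (-25128 - 135)*31100 = -25263*31100 = -785679300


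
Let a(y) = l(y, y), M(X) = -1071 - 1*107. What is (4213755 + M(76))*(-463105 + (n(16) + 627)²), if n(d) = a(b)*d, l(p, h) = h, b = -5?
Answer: -690424519992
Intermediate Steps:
M(X) = -1178 (M(X) = -1071 - 107 = -1178)
a(y) = y
n(d) = -5*d
(4213755 + M(76))*(-463105 + (n(16) + 627)²) = (4213755 - 1178)*(-463105 + (-5*16 + 627)²) = 4212577*(-463105 + (-80 + 627)²) = 4212577*(-463105 + 547²) = 4212577*(-463105 + 299209) = 4212577*(-163896) = -690424519992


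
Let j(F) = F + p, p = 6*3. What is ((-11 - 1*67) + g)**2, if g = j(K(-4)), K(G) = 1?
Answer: 3481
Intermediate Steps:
p = 18
j(F) = 18 + F (j(F) = F + 18 = 18 + F)
g = 19 (g = 18 + 1 = 19)
((-11 - 1*67) + g)**2 = ((-11 - 1*67) + 19)**2 = ((-11 - 67) + 19)**2 = (-78 + 19)**2 = (-59)**2 = 3481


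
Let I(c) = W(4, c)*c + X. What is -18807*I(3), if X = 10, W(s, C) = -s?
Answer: 37614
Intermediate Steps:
I(c) = 10 - 4*c (I(c) = (-1*4)*c + 10 = -4*c + 10 = 10 - 4*c)
-18807*I(3) = -18807*(10 - 4*3) = -18807*(10 - 12) = -18807*(-2) = 37614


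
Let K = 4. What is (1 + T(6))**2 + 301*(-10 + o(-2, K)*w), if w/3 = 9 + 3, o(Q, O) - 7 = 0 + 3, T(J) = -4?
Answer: 105359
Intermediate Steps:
o(Q, O) = 10 (o(Q, O) = 7 + (0 + 3) = 7 + 3 = 10)
w = 36 (w = 3*(9 + 3) = 3*12 = 36)
(1 + T(6))**2 + 301*(-10 + o(-2, K)*w) = (1 - 4)**2 + 301*(-10 + 10*36) = (-3)**2 + 301*(-10 + 360) = 9 + 301*350 = 9 + 105350 = 105359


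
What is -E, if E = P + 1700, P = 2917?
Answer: -4617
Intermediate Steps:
E = 4617 (E = 2917 + 1700 = 4617)
-E = -1*4617 = -4617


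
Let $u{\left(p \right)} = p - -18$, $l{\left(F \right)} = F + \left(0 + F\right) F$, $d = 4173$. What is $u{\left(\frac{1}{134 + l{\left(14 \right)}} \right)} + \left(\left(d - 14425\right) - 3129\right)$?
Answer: $- \frac{4596871}{344} \approx -13363.0$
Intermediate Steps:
$l{\left(F \right)} = F + F^{2}$ ($l{\left(F \right)} = F + F F = F + F^{2}$)
$u{\left(p \right)} = 18 + p$ ($u{\left(p \right)} = p + 18 = 18 + p$)
$u{\left(\frac{1}{134 + l{\left(14 \right)}} \right)} + \left(\left(d - 14425\right) - 3129\right) = \left(18 + \frac{1}{134 + 14 \left(1 + 14\right)}\right) + \left(\left(4173 - 14425\right) - 3129\right) = \left(18 + \frac{1}{134 + 14 \cdot 15}\right) - 13381 = \left(18 + \frac{1}{134 + 210}\right) - 13381 = \left(18 + \frac{1}{344}\right) - 13381 = \frac{6193}{344} - 13381 = - \frac{4596871}{344}$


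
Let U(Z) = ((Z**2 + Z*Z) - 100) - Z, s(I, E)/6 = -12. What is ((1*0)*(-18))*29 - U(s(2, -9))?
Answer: -10340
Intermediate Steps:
s(I, E) = -72 (s(I, E) = 6*(-12) = -72)
U(Z) = -100 - Z + 2*Z**2 (U(Z) = ((Z**2 + Z**2) - 100) - Z = (2*Z**2 - 100) - Z = (-100 + 2*Z**2) - Z = -100 - Z + 2*Z**2)
((1*0)*(-18))*29 - U(s(2, -9)) = ((1*0)*(-18))*29 - (-100 - 1*(-72) + 2*(-72)**2) = (0*(-18))*29 - (-100 + 72 + 2*5184) = 0*29 - (-100 + 72 + 10368) = 0 - 1*10340 = 0 - 10340 = -10340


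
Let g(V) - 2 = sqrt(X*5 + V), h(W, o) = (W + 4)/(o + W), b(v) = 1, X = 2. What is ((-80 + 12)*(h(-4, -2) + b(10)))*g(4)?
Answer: -136 - 68*sqrt(14) ≈ -390.43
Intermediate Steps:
h(W, o) = (4 + W)/(W + o)
g(V) = 2 + sqrt(10 + V) (g(V) = 2 + sqrt(2*5 + V) = 2 + sqrt(10 + V))
((-80 + 12)*(h(-4, -2) + b(10)))*g(4) = ((-80 + 12)*((4 - 4)/(-4 - 2) + 1))*(2 + sqrt(10 + 4)) = (-68*(0/(-6) + 1))*(2 + sqrt(14)) = (-68*(-1/6*0 + 1))*(2 + sqrt(14)) = (-68*(0 + 1))*(2 + sqrt(14)) = (-68*1)*(2 + sqrt(14)) = -68*(2 + sqrt(14)) = -136 - 68*sqrt(14)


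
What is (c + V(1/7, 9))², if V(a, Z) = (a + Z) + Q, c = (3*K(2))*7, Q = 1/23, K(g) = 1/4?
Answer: 86434209/414736 ≈ 208.41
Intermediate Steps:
K(g) = ¼
Q = 1/23 ≈ 0.043478
c = 21/4 (c = (3*(¼))*7 = (¾)*7 = 21/4 ≈ 5.2500)
V(a, Z) = 1/23 + Z + a (V(a, Z) = (a + Z) + 1/23 = (Z + a) + 1/23 = 1/23 + Z + a)
(c + V(1/7, 9))² = (21/4 + (1/23 + 9 + 1/7))² = (21/4 + (1/23 + 9 + ⅐))² = (21/4 + 1479/161)² = (9297/644)² = 86434209/414736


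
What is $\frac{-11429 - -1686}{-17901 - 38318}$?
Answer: $\frac{9743}{56219} \approx 0.1733$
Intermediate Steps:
$\frac{-11429 - -1686}{-17901 - 38318} = \frac{-11429 + 1686}{-56219} = \left(-9743\right) \left(- \frac{1}{56219}\right) = \frac{9743}{56219}$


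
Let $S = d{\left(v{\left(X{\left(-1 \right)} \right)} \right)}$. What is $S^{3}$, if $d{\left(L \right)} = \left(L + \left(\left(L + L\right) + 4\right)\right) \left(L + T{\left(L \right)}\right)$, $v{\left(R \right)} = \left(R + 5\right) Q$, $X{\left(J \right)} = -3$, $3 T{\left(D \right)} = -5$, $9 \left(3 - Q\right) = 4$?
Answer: $\frac{5812581592}{19683} \approx 2.9531 \cdot 10^{5}$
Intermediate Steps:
$Q = \frac{23}{9}$ ($Q = 3 - \frac{4}{9} = \frac{23}{9} \approx 2.5556$)
$T{\left(D \right)} = - \frac{5}{3}$ ($T{\left(D \right)} = \frac{1}{3} \left(-5\right) = - \frac{5}{3}$)
$v{\left(R \right)} = \frac{115}{9} + \frac{23 R}{9}$ ($v{\left(R \right)} = \left(R + 5\right) \frac{23}{9} = \left(5 + R\right) \frac{23}{9} = \frac{115}{9} + \frac{23 R}{9}$)
$d{\left(L \right)} = \left(4 + 3 L\right) \left(- \frac{5}{3} + L\right)$ ($d{\left(L \right)} = \left(L + \left(\left(L + L\right) + 4\right)\right) \left(L - \frac{5}{3}\right) = \left(L + \left(2 L + 4\right)\right) \left(- \frac{5}{3} + L\right) = \left(L + \left(4 + 2 L\right)\right) \left(- \frac{5}{3} + L\right) = \left(4 + 3 L\right) \left(- \frac{5}{3} + L\right)$)
$S = \frac{1798}{27}$ ($S = - \frac{20}{3} - \left(\frac{115}{9} + \frac{23}{9} \left(-3\right)\right) + 3 \left(\frac{115}{9} + \frac{23}{9} \left(-3\right)\right)^{2} = - \frac{20}{3} - \left(\frac{115}{9} - \frac{23}{3}\right) + 3 \left(\frac{115}{9} - \frac{23}{3}\right)^{2} = - \frac{20}{3} - \frac{46}{9} + 3 \left(\frac{46}{9}\right)^{2} = - \frac{20}{3} - \frac{46}{9} + 3 \cdot \frac{2116}{81} = - \frac{20}{3} - \frac{46}{9} + \frac{2116}{27} = \frac{1798}{27} \approx 66.593$)
$S^{3} = \left(\frac{1798}{27}\right)^{3} = \frac{5812581592}{19683}$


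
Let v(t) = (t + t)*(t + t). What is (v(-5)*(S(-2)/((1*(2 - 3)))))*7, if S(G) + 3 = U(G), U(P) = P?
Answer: 3500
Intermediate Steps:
S(G) = -3 + G
v(t) = 4*t² (v(t) = (2*t)*(2*t) = 4*t²)
(v(-5)*(S(-2)/((1*(2 - 3)))))*7 = ((4*(-5)²)*((-3 - 2)/((1*(2 - 3)))))*7 = ((4*25)*(-5/(1*(-1))))*7 = (100*(-5/(-1)))*7 = (100*(-5*(-1)))*7 = (100*5)*7 = 500*7 = 3500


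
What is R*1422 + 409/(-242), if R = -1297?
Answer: -446329237/242 ≈ -1.8443e+6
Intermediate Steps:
R*1422 + 409/(-242) = -1297*1422 + 409/(-242) = -1844334 + 409*(-1/242) = -1844334 - 409/242 = -446329237/242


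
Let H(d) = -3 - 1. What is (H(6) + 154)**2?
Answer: 22500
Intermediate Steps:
H(d) = -4
(H(6) + 154)**2 = (-4 + 154)**2 = 150**2 = 22500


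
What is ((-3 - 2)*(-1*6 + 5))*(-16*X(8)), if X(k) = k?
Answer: -640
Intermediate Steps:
((-3 - 2)*(-1*6 + 5))*(-16*X(8)) = ((-3 - 2)*(-1*6 + 5))*(-16*8) = -5*(-6 + 5)*(-128) = -5*(-1)*(-128) = 5*(-128) = -640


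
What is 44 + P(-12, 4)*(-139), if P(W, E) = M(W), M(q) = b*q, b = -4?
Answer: -6628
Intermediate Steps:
M(q) = -4*q
P(W, E) = -4*W
44 + P(-12, 4)*(-139) = 44 - 4*(-12)*(-139) = 44 + 48*(-139) = 44 - 6672 = -6628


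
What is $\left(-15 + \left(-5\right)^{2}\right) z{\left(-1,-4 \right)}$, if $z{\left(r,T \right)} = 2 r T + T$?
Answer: $40$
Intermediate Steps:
$z{\left(r,T \right)} = T + 2 T r$ ($z{\left(r,T \right)} = 2 T r + T = T + 2 T r$)
$\left(-15 + \left(-5\right)^{2}\right) z{\left(-1,-4 \right)} = \left(-15 + \left(-5\right)^{2}\right) \left(- 4 \left(1 + 2 \left(-1\right)\right)\right) = \left(-15 + 25\right) \left(- 4 \left(1 - 2\right)\right) = 10 \left(\left(-4\right) \left(-1\right)\right) = 10 \cdot 4 = 40$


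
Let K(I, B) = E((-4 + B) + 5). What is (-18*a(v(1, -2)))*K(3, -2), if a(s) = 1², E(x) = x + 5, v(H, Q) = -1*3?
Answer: -72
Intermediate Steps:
v(H, Q) = -3
E(x) = 5 + x
a(s) = 1
K(I, B) = 6 + B (K(I, B) = 5 + ((-4 + B) + 5) = 5 + (1 + B) = 6 + B)
(-18*a(v(1, -2)))*K(3, -2) = (-18*1)*(6 - 2) = -18*4 = -72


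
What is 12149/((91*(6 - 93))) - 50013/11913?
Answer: -180227986/31438407 ≈ -5.7327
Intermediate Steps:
12149/((91*(6 - 93))) - 50013/11913 = 12149/((91*(-87))) - 50013*1/11913 = 12149/(-7917) - 16671/3971 = 12149*(-1/7917) - 16671/3971 = -12149/7917 - 16671/3971 = -180227986/31438407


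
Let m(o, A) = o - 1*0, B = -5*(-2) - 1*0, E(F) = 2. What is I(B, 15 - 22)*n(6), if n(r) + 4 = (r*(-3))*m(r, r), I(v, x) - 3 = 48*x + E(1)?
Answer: 37072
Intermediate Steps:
B = 10 (B = 10 + 0 = 10)
m(o, A) = o (m(o, A) = o + 0 = o)
I(v, x) = 5 + 48*x (I(v, x) = 3 + (48*x + 2) = 3 + (2 + 48*x) = 5 + 48*x)
n(r) = -4 - 3*r**2 (n(r) = -4 + (r*(-3))*r = -4 + (-3*r)*r = -4 - 3*r**2)
I(B, 15 - 22)*n(6) = (5 + 48*(15 - 22))*(-4 - 3*6**2) = (5 + 48*(-7))*(-4 - 3*36) = (5 - 336)*(-4 - 108) = -331*(-112) = 37072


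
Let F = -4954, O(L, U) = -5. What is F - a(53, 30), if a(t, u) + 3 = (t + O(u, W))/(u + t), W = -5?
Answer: -410981/83 ≈ -4951.6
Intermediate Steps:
a(t, u) = -3 + (-5 + t)/(t + u) (a(t, u) = -3 + (t - 5)/(u + t) = -3 + (-5 + t)/(t + u))
F - a(53, 30) = -4954 - (-5 - 3*30 - 2*53)/(53 + 30) = -4954 - (-5 - 90 - 106)/83 = -4954 - (-201)/83 = -4954 - 1*(-201/83) = -4954 + 201/83 = -410981/83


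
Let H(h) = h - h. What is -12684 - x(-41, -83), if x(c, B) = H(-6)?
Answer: -12684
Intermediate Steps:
H(h) = 0
x(c, B) = 0
-12684 - x(-41, -83) = -12684 - 1*0 = -12684 + 0 = -12684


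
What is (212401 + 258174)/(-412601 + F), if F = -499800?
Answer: -67225/130343 ≈ -0.51575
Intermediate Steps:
(212401 + 258174)/(-412601 + F) = (212401 + 258174)/(-412601 - 499800) = 470575/(-912401) = 470575*(-1/912401) = -67225/130343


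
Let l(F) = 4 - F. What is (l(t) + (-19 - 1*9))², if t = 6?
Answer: 900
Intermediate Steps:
(l(t) + (-19 - 1*9))² = ((4 - 1*6) + (-19 - 1*9))² = ((4 - 6) + (-19 - 9))² = (-2 - 28)² = (-30)² = 900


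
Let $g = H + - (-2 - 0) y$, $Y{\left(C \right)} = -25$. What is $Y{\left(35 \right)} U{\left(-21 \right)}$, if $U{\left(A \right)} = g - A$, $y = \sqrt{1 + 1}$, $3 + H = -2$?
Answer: $-400 - 50 \sqrt{2} \approx -470.71$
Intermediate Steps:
$H = -5$ ($H = -3 - 2 = -5$)
$y = \sqrt{2} \approx 1.4142$
$g = -5 + 2 \sqrt{2}$ ($g = -5 + - (-2 - 0) \sqrt{2} = -5 + - (-2 + 0) \sqrt{2} = -5 + \left(-1\right) \left(-2\right) \sqrt{2} = -5 + 2 \sqrt{2} \approx -2.1716$)
$U{\left(A \right)} = -5 - A + 2 \sqrt{2}$ ($U{\left(A \right)} = \left(-5 + 2 \sqrt{2}\right) - A = -5 - A + 2 \sqrt{2}$)
$Y{\left(35 \right)} U{\left(-21 \right)} = - 25 \left(-5 - -21 + 2 \sqrt{2}\right) = - 25 \left(-5 + 21 + 2 \sqrt{2}\right) = - 25 \left(16 + 2 \sqrt{2}\right) = -400 - 50 \sqrt{2}$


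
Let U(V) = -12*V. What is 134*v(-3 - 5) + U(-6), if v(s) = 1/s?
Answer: 221/4 ≈ 55.250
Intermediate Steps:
134*v(-3 - 5) + U(-6) = 134/(-3 - 5) - 12*(-6) = 134/(-8) + 72 = 134*(-⅛) + 72 = -67/4 + 72 = 221/4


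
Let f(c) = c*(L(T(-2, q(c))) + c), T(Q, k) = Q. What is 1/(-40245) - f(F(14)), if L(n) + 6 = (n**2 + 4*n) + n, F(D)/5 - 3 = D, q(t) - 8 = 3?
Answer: -249720226/40245 ≈ -6205.0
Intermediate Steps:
q(t) = 11 (q(t) = 8 + 3 = 11)
F(D) = 15 + 5*D
L(n) = -6 + n**2 + 5*n (L(n) = -6 + ((n**2 + 4*n) + n) = -6 + (n**2 + 5*n) = -6 + n**2 + 5*n)
f(c) = c*(-12 + c) (f(c) = c*((-6 + (-2)**2 + 5*(-2)) + c) = c*((-6 + 4 - 10) + c) = c*(-12 + c))
1/(-40245) - f(F(14)) = 1/(-40245) - (15 + 5*14)*(-12 + (15 + 5*14)) = -1/40245 - (15 + 70)*(-12 + (15 + 70)) = -1/40245 - 85*(-12 + 85) = -1/40245 - 85*73 = -1/40245 - 1*6205 = -1/40245 - 6205 = -249720226/40245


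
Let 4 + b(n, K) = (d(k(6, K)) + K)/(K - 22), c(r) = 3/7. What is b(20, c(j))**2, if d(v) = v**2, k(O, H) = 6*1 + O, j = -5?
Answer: 2608225/22801 ≈ 114.39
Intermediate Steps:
k(O, H) = 6 + O
c(r) = 3/7 (c(r) = 3*(1/7) = 3/7)
b(n, K) = -4 + (144 + K)/(-22 + K) (b(n, K) = -4 + ((6 + 6)**2 + K)/(K - 22) = -4 + (12**2 + K)/(-22 + K) = -4 + (144 + K)/(-22 + K))
b(20, c(j))**2 = ((232 - 3*3/7)/(-22 + 3/7))**2 = ((232 - 9/7)/(-151/7))**2 = (-7/151*1615/7)**2 = (-1615/151)**2 = 2608225/22801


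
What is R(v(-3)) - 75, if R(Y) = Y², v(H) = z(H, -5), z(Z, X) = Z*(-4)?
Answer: 69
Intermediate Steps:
z(Z, X) = -4*Z
v(H) = -4*H
R(v(-3)) - 75 = (-4*(-3))² - 75 = 12² - 75 = 144 - 75 = 69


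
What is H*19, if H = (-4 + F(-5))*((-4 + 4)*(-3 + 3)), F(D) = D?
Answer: 0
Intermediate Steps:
H = 0 (H = (-4 - 5)*((-4 + 4)*(-3 + 3)) = -0*0 = -9*0 = 0)
H*19 = 0*19 = 0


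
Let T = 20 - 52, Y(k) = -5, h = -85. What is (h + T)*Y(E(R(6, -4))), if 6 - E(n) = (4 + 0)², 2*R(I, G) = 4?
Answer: 585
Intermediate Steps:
R(I, G) = 2 (R(I, G) = (½)*4 = 2)
E(n) = -10 (E(n) = 6 - (4 + 0)² = 6 - 1*4² = 6 - 1*16 = 6 - 16 = -10)
T = -32
(h + T)*Y(E(R(6, -4))) = (-85 - 32)*(-5) = -117*(-5) = 585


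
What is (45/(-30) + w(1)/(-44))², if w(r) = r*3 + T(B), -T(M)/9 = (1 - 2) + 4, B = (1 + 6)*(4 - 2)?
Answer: 441/484 ≈ 0.91116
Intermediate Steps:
B = 14 (B = 7*2 = 14)
T(M) = -27 (T(M) = -9*((1 - 2) + 4) = -9*(-1 + 4) = -9*3 = -27)
w(r) = -27 + 3*r (w(r) = r*3 - 27 = 3*r - 27 = -27 + 3*r)
(45/(-30) + w(1)/(-44))² = (45/(-30) + (-27 + 3*1)/(-44))² = (45*(-1/30) + (-27 + 3)*(-1/44))² = (-3/2 - 24*(-1/44))² = (-3/2 + 6/11)² = (-21/22)² = 441/484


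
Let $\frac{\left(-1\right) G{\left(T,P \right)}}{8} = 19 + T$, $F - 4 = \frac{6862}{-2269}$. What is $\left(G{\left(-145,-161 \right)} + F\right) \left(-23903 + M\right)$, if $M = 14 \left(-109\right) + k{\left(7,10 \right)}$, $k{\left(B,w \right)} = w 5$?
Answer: $- \frac{58101819714}{2269} \approx -2.5607 \cdot 10^{7}$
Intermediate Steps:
$k{\left(B,w \right)} = 5 w$
$F = \frac{2214}{2269}$ ($F = 4 + \frac{6862}{-2269} = 4 + 6862 \left(- \frac{1}{2269}\right) = 4 - \frac{6862}{2269} = \frac{2214}{2269} \approx 0.97576$)
$G{\left(T,P \right)} = -152 - 8 T$ ($G{\left(T,P \right)} = - 8 \left(19 + T\right) = -152 - 8 T$)
$M = -1476$ ($M = 14 \left(-109\right) + 5 \cdot 10 = -1526 + 50 = -1476$)
$\left(G{\left(-145,-161 \right)} + F\right) \left(-23903 + M\right) = \left(\left(-152 - -1160\right) + \frac{2214}{2269}\right) \left(-23903 - 1476\right) = \left(\left(-152 + 1160\right) + \frac{2214}{2269}\right) \left(-25379\right) = \left(1008 + \frac{2214}{2269}\right) \left(-25379\right) = \frac{2289366}{2269} \left(-25379\right) = - \frac{58101819714}{2269}$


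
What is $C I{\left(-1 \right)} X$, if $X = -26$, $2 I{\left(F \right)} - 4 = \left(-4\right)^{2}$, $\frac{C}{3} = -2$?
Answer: $1560$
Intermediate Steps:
$C = -6$ ($C = 3 \left(-2\right) = -6$)
$I{\left(F \right)} = 10$ ($I{\left(F \right)} = 2 + \frac{\left(-4\right)^{2}}{2} = 2 + \frac{1}{2} \cdot 16 = 2 + 8 = 10$)
$C I{\left(-1 \right)} X = \left(-6\right) 10 \left(-26\right) = \left(-60\right) \left(-26\right) = 1560$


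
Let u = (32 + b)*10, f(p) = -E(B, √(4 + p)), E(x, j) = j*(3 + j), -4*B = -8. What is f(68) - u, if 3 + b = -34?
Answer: -22 - 18*√2 ≈ -47.456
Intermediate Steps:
B = 2 (B = -¼*(-8) = 2)
b = -37 (b = -3 - 34 = -37)
f(p) = -√(4 + p)*(3 + √(4 + p))
u = -50 (u = (32 - 37)*10 = -5*10 = -50)
f(68) - u = (-4 - 1*68 - 3*√(4 + 68)) - 1*(-50) = (-4 - 68 - 18*√2) + 50 = (-72 - 18*√2) + 50 = -22 - 18*√2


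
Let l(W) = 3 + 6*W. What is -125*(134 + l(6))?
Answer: -21625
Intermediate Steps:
-125*(134 + l(6)) = -125*(134 + (3 + 6*6)) = -125*(134 + (3 + 36)) = -125*(134 + 39) = -125*173 = -21625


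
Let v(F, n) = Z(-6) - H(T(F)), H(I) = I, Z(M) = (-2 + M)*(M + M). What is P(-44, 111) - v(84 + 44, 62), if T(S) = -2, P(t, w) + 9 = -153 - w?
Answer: -371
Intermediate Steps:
Z(M) = 2*M*(-2 + M) (Z(M) = (-2 + M)*(2*M) = 2*M*(-2 + M))
P(t, w) = -162 - w (P(t, w) = -9 + (-153 - w) = -162 - w)
v(F, n) = 98 (v(F, n) = 2*(-6)*(-2 - 6) - 1*(-2) = 2*(-6)*(-8) + 2 = 96 + 2 = 98)
P(-44, 111) - v(84 + 44, 62) = (-162 - 1*111) - 1*98 = (-162 - 111) - 98 = -273 - 98 = -371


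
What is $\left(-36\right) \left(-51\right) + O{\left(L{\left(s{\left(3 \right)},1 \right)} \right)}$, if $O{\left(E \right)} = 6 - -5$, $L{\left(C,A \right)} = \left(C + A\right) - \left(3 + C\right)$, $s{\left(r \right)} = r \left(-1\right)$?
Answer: $1847$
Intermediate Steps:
$s{\left(r \right)} = - r$
$L{\left(C,A \right)} = -3 + A$ ($L{\left(C,A \right)} = \left(A + C\right) - \left(3 + C\right) = -3 + A$)
$O{\left(E \right)} = 11$ ($O{\left(E \right)} = 6 + 5 = 11$)
$\left(-36\right) \left(-51\right) + O{\left(L{\left(s{\left(3 \right)},1 \right)} \right)} = \left(-36\right) \left(-51\right) + 11 = 1836 + 11 = 1847$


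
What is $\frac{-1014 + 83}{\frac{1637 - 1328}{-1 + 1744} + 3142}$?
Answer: $- \frac{540911}{1825605} \approx -0.29629$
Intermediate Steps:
$\frac{-1014 + 83}{\frac{1637 - 1328}{-1 + 1744} + 3142} = - \frac{931}{\frac{309}{1743} + 3142} = - \frac{931}{309 \cdot \frac{1}{1743} + 3142} = - \frac{931}{\frac{103}{581} + 3142} = - \frac{931}{\frac{1825605}{581}} = \left(-931\right) \frac{581}{1825605} = - \frac{540911}{1825605}$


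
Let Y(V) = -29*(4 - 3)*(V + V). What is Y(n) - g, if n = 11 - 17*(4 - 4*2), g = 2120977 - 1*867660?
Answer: -1257899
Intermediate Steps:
g = 1253317 (g = 2120977 - 867660 = 1253317)
n = 79 (n = 11 - 17*(4 - 8) = 11 - 17*(-4) = 11 + 68 = 79)
Y(V) = -58*V (Y(V) = -29*2*V = -58*V)
Y(n) - g = -58*79 - 1*1253317 = -4582 - 1253317 = -1257899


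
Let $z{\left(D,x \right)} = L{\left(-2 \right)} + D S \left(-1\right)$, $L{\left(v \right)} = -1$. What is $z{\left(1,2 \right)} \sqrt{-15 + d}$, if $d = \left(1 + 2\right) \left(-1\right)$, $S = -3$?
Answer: $6 i \sqrt{2} \approx 8.4853 i$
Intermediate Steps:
$d = -3$ ($d = 3 \left(-1\right) = -3$)
$z{\left(D,x \right)} = -1 + 3 D$ ($z{\left(D,x \right)} = -1 + D \left(-3\right) \left(-1\right) = -1 + - 3 D \left(-1\right) = -1 + 3 D$)
$z{\left(1,2 \right)} \sqrt{-15 + d} = \left(-1 + 3 \cdot 1\right) \sqrt{-15 - 3} = \left(-1 + 3\right) \sqrt{-18} = 2 \cdot 3 i \sqrt{2} = 6 i \sqrt{2}$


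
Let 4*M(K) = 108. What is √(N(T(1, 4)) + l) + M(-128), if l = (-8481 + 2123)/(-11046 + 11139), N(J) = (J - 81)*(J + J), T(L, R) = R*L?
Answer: 27 + 11*I*√48918/93 ≈ 27.0 + 26.16*I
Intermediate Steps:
T(L, R) = L*R
N(J) = 2*J*(-81 + J) (N(J) = (-81 + J)*(2*J) = 2*J*(-81 + J))
M(K) = 27 (M(K) = (¼)*108 = 27)
l = -6358/93 ≈ -68.366
√(N(T(1, 4)) + l) + M(-128) = √(2*(1*4)*(-81 + 1*4) - 6358/93) + 27 = √(2*4*(-81 + 4) - 6358/93) + 27 = √(2*4*(-77) - 6358/93) + 27 = √(-616 - 6358/93) + 27 = √(-63646/93) + 27 = 11*I*√48918/93 + 27 = 27 + 11*I*√48918/93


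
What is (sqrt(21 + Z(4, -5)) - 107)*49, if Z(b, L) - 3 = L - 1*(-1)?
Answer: -5243 + 98*sqrt(5) ≈ -5023.9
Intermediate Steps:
Z(b, L) = 4 + L (Z(b, L) = 3 + (L - 1*(-1)) = 3 + (L + 1) = 3 + (1 + L) = 4 + L)
(sqrt(21 + Z(4, -5)) - 107)*49 = (sqrt(21 + (4 - 5)) - 107)*49 = (sqrt(21 - 1) - 107)*49 = (sqrt(20) - 107)*49 = (2*sqrt(5) - 107)*49 = (-107 + 2*sqrt(5))*49 = -5243 + 98*sqrt(5)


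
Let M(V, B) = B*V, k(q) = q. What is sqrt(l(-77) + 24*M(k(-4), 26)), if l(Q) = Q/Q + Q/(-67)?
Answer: 236*I*sqrt(201)/67 ≈ 49.938*I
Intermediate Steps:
l(Q) = 1 - Q/67 (l(Q) = 1 + Q*(-1/67) = 1 - Q/67)
sqrt(l(-77) + 24*M(k(-4), 26)) = sqrt((1 - 1/67*(-77)) + 24*(26*(-4))) = sqrt((1 + 77/67) + 24*(-104)) = sqrt(144/67 - 2496) = sqrt(-167088/67) = 236*I*sqrt(201)/67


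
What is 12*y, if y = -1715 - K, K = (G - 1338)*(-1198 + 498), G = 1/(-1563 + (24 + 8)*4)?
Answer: -461651220/41 ≈ -1.1260e+7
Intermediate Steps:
G = -1/1435 (G = 1/(-1563 + 32*4) = 1/(-1563 + 128) = 1/(-1435) = -1/1435 ≈ -0.00069686)
K = 38400620/41 (K = (-1/1435 - 1338)*(-1198 + 498) = -1920031/1435*(-700) = 38400620/41 ≈ 9.3660e+5)
y = -38470935/41 (y = -1715 - 1*38400620/41 = -1715 - 38400620/41 = -38470935/41 ≈ -9.3832e+5)
12*y = 12*(-38470935/41) = -461651220/41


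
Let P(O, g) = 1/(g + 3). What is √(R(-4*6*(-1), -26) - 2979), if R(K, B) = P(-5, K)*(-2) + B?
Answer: I*√243411/9 ≈ 54.819*I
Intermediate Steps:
P(O, g) = 1/(3 + g)
R(K, B) = B - 2/(3 + K) (R(K, B) = -2/(3 + K) + B = B - 2/(3 + K))
√(R(-4*6*(-1), -26) - 2979) = √((-2 - 26*(3 - 4*6*(-1)))/(3 - 4*6*(-1)) - 2979) = √((-2 - 26*(3 - 24*(-1)))/(3 - 24*(-1)) - 2979) = √((-2 - 26*(3 + 24))/(3 + 24) - 2979) = √((-2 - 26*27)/27 - 2979) = √((-2 - 702)/27 - 2979) = √((1/27)*(-704) - 2979) = √(-704/27 - 2979) = √(-81137/27) = I*√243411/9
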